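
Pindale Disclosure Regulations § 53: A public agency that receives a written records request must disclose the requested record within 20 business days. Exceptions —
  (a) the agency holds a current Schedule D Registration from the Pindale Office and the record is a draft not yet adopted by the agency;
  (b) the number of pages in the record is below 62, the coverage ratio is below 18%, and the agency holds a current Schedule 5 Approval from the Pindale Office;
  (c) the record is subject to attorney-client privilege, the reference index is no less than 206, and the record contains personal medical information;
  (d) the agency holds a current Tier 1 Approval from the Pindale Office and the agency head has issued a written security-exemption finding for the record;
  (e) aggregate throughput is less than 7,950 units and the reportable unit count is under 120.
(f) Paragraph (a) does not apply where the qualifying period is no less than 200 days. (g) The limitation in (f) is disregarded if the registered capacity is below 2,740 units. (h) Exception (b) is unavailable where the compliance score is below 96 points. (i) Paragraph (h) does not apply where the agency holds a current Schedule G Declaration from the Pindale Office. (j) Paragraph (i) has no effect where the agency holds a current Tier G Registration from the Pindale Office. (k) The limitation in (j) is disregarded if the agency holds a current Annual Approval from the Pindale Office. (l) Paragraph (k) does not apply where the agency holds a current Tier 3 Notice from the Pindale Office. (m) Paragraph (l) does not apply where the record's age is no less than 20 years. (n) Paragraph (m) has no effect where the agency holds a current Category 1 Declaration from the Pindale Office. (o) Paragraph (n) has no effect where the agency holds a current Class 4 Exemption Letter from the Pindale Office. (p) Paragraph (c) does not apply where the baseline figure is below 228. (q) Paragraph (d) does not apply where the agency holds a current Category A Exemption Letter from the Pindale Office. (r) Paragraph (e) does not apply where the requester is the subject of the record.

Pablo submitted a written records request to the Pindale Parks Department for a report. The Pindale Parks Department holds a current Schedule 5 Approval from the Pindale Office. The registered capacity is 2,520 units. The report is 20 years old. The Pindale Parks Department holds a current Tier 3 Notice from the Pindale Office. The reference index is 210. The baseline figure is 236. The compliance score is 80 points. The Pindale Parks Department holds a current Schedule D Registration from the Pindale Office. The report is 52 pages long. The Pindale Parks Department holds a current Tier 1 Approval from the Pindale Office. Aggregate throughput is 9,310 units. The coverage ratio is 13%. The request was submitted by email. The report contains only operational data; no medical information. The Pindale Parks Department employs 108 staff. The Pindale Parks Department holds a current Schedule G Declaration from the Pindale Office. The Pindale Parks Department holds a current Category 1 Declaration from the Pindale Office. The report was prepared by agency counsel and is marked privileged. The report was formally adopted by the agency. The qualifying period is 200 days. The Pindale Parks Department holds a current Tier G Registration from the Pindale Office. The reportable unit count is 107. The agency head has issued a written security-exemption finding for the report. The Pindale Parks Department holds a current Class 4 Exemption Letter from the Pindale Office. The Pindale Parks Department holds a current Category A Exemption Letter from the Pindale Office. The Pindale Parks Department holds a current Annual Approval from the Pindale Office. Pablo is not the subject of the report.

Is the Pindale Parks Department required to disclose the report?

Exception (a) requires that the record is a draft not yet adopted by the agency; but the report has been formally adopted, so (a) is unavailable.
Exception (b)'s conditions are all satisfied: the number of pages in the record is 52, below the 62 limit; the coverage ratio is 13%, below the 18% limit; a current Schedule 5 Approval is held. As to paragraphs (h)–(o): (h) applies (the compliance score is 80 points, below the 96 points limit), but is itself disapplied by (i): (i) operates against (h): a current Schedule G Declaration is held. (j) would limit (i) — a current Tier G Registration is held — but (k) sets (j) aside: (k) is engaged — a current Annual Approval is held. (l) operates (a current Tier 3 Notice is held), but is overridden by (m): (m) operates — the record's age is 20 years, meeting the 20 years threshold. (n) is triggered (a current Category 1 Declaration is held), but is itself disapplied by (o): (o) is engaged — a current Class 4 Exemption Letter is held. So (b) applies.
Exception (c) requires that the record contains personal medical information; but the report contains only operational data, so (c) is unavailable.
Exception (d) is satisfied on its face — a current Tier 1 Approval is held; a written security-exemption finding has been issued. But applying paragraph (q): (q) is triggered — a current Category A Exemption Letter is held. Exception (d) does not apply.
Exception (e) fails — aggregate throughput is 9,310 units, not less than 7,950 units.

No — exception (b) applies; the Pindale Parks Department is not required to disclose the report.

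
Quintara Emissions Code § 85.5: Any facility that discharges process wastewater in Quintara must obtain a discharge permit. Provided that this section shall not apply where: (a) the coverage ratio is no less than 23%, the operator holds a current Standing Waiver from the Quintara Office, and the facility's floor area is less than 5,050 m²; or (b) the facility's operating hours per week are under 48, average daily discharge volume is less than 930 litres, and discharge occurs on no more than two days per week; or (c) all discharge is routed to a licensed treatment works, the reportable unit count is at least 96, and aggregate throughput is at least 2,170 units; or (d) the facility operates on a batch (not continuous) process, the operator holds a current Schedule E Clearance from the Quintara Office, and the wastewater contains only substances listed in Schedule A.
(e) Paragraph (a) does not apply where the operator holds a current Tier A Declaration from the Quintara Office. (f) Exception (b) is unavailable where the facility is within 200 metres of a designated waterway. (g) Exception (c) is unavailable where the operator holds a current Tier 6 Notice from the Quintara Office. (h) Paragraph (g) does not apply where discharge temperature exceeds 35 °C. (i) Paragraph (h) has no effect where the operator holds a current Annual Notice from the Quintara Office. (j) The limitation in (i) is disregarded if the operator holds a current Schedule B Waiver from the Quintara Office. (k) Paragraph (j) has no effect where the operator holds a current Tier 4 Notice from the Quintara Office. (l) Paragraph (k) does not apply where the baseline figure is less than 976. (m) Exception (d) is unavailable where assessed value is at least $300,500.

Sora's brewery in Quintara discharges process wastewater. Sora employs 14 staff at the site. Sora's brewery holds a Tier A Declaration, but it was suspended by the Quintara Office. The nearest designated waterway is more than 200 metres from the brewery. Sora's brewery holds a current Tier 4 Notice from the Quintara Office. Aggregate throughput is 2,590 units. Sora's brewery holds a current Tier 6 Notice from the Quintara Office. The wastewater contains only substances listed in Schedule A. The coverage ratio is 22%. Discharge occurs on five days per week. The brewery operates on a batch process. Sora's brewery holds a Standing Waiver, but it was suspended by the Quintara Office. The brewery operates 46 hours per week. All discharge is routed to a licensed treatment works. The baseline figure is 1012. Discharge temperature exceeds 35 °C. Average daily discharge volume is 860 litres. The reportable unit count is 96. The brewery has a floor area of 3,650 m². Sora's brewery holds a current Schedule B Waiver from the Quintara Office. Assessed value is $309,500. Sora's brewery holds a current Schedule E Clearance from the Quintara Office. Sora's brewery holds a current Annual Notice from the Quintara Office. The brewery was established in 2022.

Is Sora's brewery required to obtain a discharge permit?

Exception (a) does not apply: the coverage ratio is 22%, short of 23%.
Exception (b) does not apply: discharge occurs on five days per week.
Exception (c) is satisfied on its face — discharge is routed to a licensed treatment works; the reportable unit count is 96, meeting the 96 threshold; aggregate throughput is 2,590 units, meeting the 2,170 units threshold. But applying paragraphs (g)–(l): (g) is engaged — a current Tier 6 Notice is held. (h) is triggered (discharge temperature exceeds 35 °C), but is itself disapplied by (i): (i) operates against (h): a current Annual Notice is held. (j) would limit (i) — a current Schedule B Waiver is held — but (k) sets (j) aside: (k) is triggered — a current Tier 4 Notice is held. (l), which would lift (k), does not operate here — the baseline figure is 1,012, not less than 976. Exception (c) does not apply.
All of (d)'s requirements are met (the facility operates on a batch process; a current Schedule E Clearance is held; the wastewater is Schedule-A-only). However, paragraph (m) must be considered: (m) is triggered — assessed value is $309,500, meeting the $300,500 threshold. Exception (d) does not apply.
No exception applies. The general rule governs.

Yes — Sora's brewery must obtain a discharge permit.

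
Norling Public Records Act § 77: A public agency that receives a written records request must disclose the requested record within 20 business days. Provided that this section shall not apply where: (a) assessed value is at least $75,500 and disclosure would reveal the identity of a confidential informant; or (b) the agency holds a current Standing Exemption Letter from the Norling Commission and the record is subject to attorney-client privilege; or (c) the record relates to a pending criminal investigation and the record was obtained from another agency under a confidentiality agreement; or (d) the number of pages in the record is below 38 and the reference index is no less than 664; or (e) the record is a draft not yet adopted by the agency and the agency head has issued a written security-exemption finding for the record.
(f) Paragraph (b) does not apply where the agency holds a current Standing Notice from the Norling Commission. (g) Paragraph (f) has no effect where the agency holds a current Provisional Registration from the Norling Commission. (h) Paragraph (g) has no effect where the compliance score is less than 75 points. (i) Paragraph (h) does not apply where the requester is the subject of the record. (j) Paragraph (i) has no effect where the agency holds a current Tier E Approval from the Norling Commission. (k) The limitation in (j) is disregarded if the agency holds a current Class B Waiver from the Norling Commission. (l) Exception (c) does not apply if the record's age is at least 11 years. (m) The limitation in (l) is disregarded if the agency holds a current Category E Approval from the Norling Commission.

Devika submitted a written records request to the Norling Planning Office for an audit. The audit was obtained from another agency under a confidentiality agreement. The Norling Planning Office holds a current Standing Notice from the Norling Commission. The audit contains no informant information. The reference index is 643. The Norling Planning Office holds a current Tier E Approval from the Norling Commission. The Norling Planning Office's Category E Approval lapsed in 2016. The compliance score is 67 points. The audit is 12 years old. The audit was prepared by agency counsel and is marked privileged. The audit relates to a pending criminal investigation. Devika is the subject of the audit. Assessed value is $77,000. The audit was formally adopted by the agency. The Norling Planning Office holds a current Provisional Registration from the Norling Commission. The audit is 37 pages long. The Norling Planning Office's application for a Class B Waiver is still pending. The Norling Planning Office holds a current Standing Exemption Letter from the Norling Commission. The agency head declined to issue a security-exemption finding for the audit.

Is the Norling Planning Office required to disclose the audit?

Exception (a) requires that disclosure would reveal the identity of a confidential informant; but the audit contains no informant information, so (a) is unavailable.
All of (b)'s requirements are met (a current Standing Exemption Letter is held; the audit is privileged). However, paragraphs (f)–(k) must be considered: (f) applies — a current Standing Notice is held. (g) is triggered (a current Provisional Registration is held), but is itself disapplied by (h): (h) operates against (g): the compliance score is 67 points, less than the 75 points limit. (i) is engaged (Devika is the subject of the audit), but is overridden by (j): (j) operates against (i): a current Tier E Approval is held. (k), which would lift (j), is not engaged — the Class B Waiver is not current. So (b) is unavailable.
All of (c)'s requirements are met (the audit relates to a pending investigation; the audit was obtained under a confidentiality agreement). But applying paragraphs (l)–(m): (l) is triggered — the record's age is 12 years, meeting the 11 years threshold. (m) does not operate here (there is no Category E Approval in force), so (l) stands. (c) is therefore removed.
Exception (d) does not apply: the reference index is 643, short of 664.
Exception (e) requires that the record is a draft not yet adopted by the agency; but the audit has been formally adopted, so (e) is unavailable.
No exception displaces § 77.

Yes — the Norling Planning Office must disclose the audit.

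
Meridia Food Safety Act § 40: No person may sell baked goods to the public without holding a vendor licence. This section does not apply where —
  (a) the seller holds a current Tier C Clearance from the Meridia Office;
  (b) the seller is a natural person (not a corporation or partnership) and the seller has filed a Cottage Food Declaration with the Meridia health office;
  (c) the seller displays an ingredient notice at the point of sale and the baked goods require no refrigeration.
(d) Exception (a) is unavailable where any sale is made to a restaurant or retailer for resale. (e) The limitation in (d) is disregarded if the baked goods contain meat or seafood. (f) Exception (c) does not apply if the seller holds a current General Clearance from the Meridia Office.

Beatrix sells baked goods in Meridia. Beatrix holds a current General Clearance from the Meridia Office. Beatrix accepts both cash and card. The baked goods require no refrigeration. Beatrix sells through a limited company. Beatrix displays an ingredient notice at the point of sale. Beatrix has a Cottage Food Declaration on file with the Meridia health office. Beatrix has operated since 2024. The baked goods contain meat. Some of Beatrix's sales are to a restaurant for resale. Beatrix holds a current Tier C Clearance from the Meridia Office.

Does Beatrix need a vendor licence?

No — exception (a) applies; Beatrix is not required to hold a vendor licence.

Exception (a)'s conditions are all satisfied: a current Tier C Clearance is held. Applying paragraphs (d)–(e): (d) would limit (a) — some sales are to a restaurant for resale — but (e) sets (d) aside: (e) is engaged — the baked goods contain meat. (a) remains available.
Exception (b) requires that the seller is a natural person (not a corporation or partnership); but the seller operates through a limited company, so (b) is unavailable.
Exception (c)'s conditions are all satisfied: an ingredient notice is displayed; the baked goods are shelf-stable. But: (f) operates against (c): a current General Clearance is held. So (c) is unavailable.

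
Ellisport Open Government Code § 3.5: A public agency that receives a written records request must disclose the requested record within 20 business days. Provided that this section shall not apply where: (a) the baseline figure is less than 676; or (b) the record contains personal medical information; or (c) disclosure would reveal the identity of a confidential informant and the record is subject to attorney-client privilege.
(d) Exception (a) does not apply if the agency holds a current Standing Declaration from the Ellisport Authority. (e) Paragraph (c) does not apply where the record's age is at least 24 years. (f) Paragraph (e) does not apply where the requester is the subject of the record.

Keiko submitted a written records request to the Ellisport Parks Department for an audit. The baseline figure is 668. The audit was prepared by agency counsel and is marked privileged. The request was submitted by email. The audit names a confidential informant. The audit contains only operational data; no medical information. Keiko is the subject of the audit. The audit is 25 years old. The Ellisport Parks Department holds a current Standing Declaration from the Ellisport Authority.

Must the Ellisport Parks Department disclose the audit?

Exception (a) is satisfied on its face — the baseline figure is 668, less than the 676 limit. But: (d) is engaged — a current Standing Declaration is held. Exception (a) does not apply.
Exception (b) requires that the record contains personal medical information; but the audit contains only operational data, so (b) is unavailable.
All of (c)'s requirements are met (the audit names a confidential informant; the audit is privileged). Considering the limiting provisions: (e) would limit (c) — the record's age is 25 years, meeting the 24 years threshold — but (f) sets (e) aside: (f) operates — Keiko is the subject of the audit. (c) remains available.

No — exception (c) applies; the Ellisport Parks Department is not required to disclose the audit.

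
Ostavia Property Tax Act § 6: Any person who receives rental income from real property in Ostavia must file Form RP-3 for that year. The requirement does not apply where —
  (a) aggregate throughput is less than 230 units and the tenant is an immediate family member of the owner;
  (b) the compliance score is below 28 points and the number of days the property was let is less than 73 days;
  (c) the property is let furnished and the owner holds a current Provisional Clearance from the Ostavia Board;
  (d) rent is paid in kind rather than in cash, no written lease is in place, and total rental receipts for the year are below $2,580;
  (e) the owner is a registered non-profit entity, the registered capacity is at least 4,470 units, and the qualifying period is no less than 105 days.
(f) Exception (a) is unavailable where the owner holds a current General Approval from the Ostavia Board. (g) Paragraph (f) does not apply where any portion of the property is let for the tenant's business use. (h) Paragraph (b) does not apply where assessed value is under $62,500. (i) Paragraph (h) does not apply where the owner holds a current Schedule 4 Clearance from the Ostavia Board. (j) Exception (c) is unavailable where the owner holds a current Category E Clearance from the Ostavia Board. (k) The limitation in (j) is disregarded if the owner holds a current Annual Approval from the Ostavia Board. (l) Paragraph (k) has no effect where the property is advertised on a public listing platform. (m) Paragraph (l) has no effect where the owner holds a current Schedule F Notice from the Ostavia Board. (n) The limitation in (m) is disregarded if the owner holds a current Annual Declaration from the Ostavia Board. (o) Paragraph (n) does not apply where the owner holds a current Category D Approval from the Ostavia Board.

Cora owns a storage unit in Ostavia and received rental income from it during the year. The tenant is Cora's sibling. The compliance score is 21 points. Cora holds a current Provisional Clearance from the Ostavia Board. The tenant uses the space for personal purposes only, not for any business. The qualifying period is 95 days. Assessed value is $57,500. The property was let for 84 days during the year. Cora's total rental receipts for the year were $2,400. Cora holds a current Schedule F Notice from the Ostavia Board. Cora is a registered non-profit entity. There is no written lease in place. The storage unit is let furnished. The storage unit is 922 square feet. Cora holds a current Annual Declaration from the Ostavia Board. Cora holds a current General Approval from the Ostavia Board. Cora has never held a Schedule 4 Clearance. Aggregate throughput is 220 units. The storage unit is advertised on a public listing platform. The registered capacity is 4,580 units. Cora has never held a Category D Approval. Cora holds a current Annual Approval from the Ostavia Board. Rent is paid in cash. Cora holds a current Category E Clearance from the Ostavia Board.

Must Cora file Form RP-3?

All of (a)'s requirements are met (aggregate throughput is 220 units, less than the 230 units limit; the tenant is an immediate family member). Turning to paragraphs (f)–(g): (f) operates against (a): a current General Approval is held. (g) does not operate here (the space is used for personal purposes only), so (f) stands. (a) is therefore removed.
Exception (b) fails — the number of days the property was let is 84 days, not less than 73 days.
Exception (c) is satisfied on its face — the property is let furnished; a current Provisional Clearance is held. Turning to paragraphs (j)–(o): (j) operates against (c): a current Category E Clearance is held. (k) operates (a current Annual Approval is held), but yields to (l): (l) is engaged — the property is publicly advertised. (m) would limit (l) — a current Schedule F Notice is held — but (n) sets (m) aside: (n) operates against (m): a current Annual Declaration is held. (o), which would lift (n), is not engaged — the Category D Approval is not current. (c) is therefore removed.
Exception (d) requires that rent is paid in kind rather than in cash; but rent is paid in cash, so (d) is unavailable.
Exception (e) requires that the qualifying period is no less than 105 days; but the qualifying period is 95 days, short of 105 days, so (e) is unavailable.
No exception is made out. Cora falls within the general rule.

Yes — Cora must file Form RP-3.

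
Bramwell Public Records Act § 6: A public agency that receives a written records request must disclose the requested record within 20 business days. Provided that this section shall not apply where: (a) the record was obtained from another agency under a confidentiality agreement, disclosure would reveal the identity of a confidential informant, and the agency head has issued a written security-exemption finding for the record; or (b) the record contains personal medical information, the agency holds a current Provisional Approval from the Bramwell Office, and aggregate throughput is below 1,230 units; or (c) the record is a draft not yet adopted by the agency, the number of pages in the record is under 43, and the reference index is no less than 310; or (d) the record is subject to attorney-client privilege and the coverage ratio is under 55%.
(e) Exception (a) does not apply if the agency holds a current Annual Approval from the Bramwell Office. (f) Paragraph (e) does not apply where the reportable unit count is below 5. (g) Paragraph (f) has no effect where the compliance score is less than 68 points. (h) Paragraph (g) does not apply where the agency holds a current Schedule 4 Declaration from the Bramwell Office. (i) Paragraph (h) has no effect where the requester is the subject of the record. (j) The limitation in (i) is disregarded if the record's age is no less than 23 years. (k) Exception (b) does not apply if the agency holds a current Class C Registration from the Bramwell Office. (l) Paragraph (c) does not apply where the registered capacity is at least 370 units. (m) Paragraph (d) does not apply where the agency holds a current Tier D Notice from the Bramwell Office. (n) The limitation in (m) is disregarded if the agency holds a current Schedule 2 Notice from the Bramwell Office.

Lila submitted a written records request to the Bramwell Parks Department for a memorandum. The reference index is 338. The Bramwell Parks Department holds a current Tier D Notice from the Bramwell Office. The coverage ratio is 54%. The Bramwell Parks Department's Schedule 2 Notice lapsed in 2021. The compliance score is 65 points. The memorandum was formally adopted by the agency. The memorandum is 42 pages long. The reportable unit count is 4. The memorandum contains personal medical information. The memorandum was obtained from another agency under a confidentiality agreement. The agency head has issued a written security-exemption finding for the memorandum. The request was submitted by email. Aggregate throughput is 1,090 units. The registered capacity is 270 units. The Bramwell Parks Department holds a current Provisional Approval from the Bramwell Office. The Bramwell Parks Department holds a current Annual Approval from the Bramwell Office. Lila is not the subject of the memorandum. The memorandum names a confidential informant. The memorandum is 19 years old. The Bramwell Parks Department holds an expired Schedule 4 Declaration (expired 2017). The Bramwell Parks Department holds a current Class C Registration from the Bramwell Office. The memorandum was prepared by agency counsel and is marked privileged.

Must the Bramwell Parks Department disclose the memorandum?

Yes — the Bramwell Parks Department must disclose the memorandum.

Exception (a)'s conditions are all satisfied: the memorandum was obtained under a confidentiality agreement; the memorandum names a confidential informant; a written security-exemption finding has been issued. But applying paragraphs (e)–(j): (e) operates against (a): a current Annual Approval is held. (f) operates (the reportable unit count is 4, below the 5 limit), but is overridden by (g): (g) is triggered — the compliance score is 65 points, less than the 68 points limit. (h) is inapplicable (there is no Schedule 4 Declaration in force), so (g) stands. (a) is therefore removed.
Exception (b) is satisfied on its face — the memorandum contains personal medical information; a current Provisional Approval is held; aggregate throughput is 1,090 units, below the 1,230 units limit. But: (k) is engaged — a current Class C Registration is held. (b) is therefore removed.
Exception (c) does not apply: the memorandum has been formally adopted.
All of (d)'s requirements are met (the memorandum is privileged; the coverage ratio is 54%, under the 55% limit). But applying paragraphs (m)–(n): (m) operates against (d): a current Tier D Notice is held. (n), which would lift (m), is not engaged — there is no Schedule 2 Notice in force. (d) is therefore removed.
None of the exceptions is available; § 6 applies in full.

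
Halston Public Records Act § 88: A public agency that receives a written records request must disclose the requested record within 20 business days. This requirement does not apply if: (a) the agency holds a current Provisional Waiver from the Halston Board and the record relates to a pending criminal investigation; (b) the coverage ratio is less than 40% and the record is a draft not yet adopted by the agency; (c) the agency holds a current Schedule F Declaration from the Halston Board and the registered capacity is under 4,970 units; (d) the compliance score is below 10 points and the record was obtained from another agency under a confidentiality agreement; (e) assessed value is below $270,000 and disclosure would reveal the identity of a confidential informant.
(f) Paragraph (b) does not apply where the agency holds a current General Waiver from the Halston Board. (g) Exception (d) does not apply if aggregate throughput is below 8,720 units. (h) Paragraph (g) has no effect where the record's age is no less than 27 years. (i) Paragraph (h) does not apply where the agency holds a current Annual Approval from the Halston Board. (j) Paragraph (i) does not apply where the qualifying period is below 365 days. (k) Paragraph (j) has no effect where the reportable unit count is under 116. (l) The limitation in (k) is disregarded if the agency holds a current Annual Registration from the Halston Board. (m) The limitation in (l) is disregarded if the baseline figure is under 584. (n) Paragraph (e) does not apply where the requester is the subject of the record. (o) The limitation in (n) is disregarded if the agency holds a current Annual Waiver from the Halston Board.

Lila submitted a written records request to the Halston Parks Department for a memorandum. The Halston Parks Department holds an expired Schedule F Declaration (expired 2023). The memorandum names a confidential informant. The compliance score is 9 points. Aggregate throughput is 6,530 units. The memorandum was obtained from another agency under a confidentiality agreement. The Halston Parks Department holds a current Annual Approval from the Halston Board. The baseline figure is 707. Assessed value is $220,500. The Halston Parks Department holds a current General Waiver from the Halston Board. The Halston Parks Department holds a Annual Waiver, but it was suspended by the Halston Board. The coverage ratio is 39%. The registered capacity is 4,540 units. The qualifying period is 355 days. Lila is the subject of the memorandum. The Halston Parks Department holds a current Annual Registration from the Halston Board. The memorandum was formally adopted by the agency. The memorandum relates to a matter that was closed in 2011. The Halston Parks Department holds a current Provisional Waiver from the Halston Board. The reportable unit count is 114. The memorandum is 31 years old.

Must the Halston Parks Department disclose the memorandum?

No — exception (d) applies; the Halston Parks Department is not required to disclose the memorandum.

Exception (a) fails — the memorandum relates to a closed matter.
Exception (b) fails — the memorandum has been formally adopted.
Exception (c) requires that the agency holds a current Schedule F Declaration from the Halston Board; but the Schedule F Declaration is not current, so (c) is unavailable.
Exception (d): the compliance score is 9 points, below the 10 points limit; the memorandum was obtained under a confidentiality agreement — every condition holds. Applying paragraphs (g)–(m): (g) would limit (d) — aggregate throughput is 6,530 units, below the 8,720 units limit — but (h) sets (g) aside: (h) operates against (g): the record's age is 31 years, meeting the 27 years threshold. (i) would limit (h) — a current Annual Approval is held — but (j) sets (i) aside: (j) applies — the qualifying period is 355 days, below the 365 days limit. (k) is triggered (the reportable unit count is 114, under the 116 limit), but is displaced by (l): (l) operates against (k): a current Annual Registration is held. (m), which would lift (l), is inapplicable — the baseline figure is 707, not under 584. So (d) applies.
All of (e)'s requirements are met (assessed value is $220,500, below the $270,000 limit; the memorandum names a confidential informant). However, paragraphs (n)–(o) must be considered: (n) is triggered — Lila is the subject of the memorandum. (o) does not operate here (no current Annual Waiver is held), so (n) stands. (e) is therefore removed.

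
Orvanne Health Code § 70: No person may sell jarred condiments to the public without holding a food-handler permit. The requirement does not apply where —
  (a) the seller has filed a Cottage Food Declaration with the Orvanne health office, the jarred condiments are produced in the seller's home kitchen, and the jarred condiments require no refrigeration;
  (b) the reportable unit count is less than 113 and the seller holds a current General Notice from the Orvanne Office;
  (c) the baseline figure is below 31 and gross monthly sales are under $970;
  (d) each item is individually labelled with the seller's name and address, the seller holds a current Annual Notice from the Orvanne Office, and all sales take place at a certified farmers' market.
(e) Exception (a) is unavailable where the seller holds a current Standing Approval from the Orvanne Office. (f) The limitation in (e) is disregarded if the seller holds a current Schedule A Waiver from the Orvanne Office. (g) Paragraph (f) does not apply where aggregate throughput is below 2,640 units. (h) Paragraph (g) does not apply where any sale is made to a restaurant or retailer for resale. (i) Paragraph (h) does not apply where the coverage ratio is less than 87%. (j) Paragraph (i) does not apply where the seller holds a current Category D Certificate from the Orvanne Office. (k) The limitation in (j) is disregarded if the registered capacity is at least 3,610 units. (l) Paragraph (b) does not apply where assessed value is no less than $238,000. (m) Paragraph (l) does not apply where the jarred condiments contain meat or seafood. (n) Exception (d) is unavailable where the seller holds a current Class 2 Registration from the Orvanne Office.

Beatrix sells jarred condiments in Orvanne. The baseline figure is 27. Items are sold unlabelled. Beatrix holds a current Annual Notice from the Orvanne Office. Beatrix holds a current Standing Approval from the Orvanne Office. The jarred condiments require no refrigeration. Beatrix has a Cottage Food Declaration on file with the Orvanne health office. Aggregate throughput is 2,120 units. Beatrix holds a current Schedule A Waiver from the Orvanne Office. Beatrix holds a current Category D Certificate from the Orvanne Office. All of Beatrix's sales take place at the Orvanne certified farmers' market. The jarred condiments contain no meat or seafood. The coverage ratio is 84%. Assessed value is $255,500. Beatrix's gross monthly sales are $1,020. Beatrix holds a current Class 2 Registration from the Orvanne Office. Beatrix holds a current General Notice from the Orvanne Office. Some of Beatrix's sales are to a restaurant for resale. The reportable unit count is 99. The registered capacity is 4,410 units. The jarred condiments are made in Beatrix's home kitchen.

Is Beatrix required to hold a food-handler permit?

Yes — Beatrix must hold a food-handler permit.

Exception (a) is satisfied on its face — a Cottage Food Declaration is on file; the jarred condiments are home-kitchen produced; the jarred condiments are shelf-stable. However, paragraphs (e)–(k) must be considered: (e) operates against (a): a current Standing Approval is held. (f) operates (a current Schedule A Waiver is held), but is itself disapplied by (g): (g) operates against (f): aggregate throughput is 2,120 units, below the 2,640 units limit. (h) would limit (g) — some sales are to a restaurant for resale — but (i) sets (h) aside: (i) operates — the coverage ratio is 84%, less than the 87% limit. (j) applies (a current Category D Certificate is held), but is set aside by (k): (k) applies — the registered capacity is 4,410 units, meeting the 3,610 units threshold. (a) is therefore removed.
Exception (b): the reportable unit count is 99, less than the 113 limit; a current General Notice is held — every condition holds. However, paragraphs (l)–(m) must be considered: (l) is engaged — assessed value is $255,500, meeting the $238,000 threshold. (m) does not operate here (the jarred condiments contain no meat or seafood), so (l) stands. So (b) is unavailable.
Exception (c) requires that gross monthly sales are under $970; but gross monthly sales are $1,020, not under $970, so (c) is unavailable.
Exception (d) does not apply: items are sold unlabelled.
No exception applies. The general rule governs.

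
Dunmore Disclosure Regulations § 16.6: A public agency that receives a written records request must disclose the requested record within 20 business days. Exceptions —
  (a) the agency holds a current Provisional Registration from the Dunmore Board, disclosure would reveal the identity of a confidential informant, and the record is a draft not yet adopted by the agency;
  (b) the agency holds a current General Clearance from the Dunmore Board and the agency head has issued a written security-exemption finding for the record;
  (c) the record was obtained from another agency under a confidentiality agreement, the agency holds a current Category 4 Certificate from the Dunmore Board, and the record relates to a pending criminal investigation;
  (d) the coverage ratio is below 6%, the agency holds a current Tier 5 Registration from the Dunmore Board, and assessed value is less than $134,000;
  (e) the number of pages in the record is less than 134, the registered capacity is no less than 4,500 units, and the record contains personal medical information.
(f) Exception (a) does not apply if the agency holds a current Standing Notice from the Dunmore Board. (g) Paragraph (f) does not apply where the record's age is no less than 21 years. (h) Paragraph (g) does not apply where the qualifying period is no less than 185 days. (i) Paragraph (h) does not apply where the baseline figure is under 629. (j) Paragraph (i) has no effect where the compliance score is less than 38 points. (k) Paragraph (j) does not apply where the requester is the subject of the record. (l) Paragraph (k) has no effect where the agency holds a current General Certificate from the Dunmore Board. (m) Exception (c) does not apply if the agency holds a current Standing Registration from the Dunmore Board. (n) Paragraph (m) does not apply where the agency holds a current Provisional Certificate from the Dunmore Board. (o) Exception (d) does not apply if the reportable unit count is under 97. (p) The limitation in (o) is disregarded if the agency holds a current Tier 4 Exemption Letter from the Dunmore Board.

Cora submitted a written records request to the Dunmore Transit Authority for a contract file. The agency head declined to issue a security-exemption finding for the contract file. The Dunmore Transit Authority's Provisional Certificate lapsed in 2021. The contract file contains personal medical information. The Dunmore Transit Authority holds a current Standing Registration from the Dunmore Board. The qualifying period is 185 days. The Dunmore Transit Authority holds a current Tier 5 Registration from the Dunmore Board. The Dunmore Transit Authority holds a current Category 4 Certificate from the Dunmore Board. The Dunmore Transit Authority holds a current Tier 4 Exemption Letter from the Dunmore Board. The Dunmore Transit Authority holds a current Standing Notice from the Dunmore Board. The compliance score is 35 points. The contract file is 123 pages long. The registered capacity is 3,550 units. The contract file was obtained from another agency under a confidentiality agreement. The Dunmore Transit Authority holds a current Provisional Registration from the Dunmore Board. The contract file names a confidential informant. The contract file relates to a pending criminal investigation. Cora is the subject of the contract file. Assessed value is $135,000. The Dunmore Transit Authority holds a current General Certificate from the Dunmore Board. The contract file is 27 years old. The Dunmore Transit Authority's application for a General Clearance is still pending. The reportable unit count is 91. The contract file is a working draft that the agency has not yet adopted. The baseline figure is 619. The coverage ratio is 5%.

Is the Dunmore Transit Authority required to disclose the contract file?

Exception (a)'s conditions are all satisfied: a current Provisional Registration is held; the contract file names a confidential informant; the contract file is an unadopted draft. But applying paragraphs (f)–(l): (f) is engaged — a current Standing Notice is held. (g) would limit (f) — the record's age is 27 years, meeting the 21 years threshold — but (h) sets (g) aside: (h) operates against (g): the qualifying period is 185 days, meeting the 185 days threshold. (i) would limit (h) — the baseline figure is 619, under the 629 limit — but (j) sets (i) aside: (j) operates against (i): the compliance score is 35 points, less than the 38 points limit. (k) would limit (j) — Cora is the subject of the contract file — but (l) sets (k) aside: (l) operates — a current General Certificate is held. Exception (a) does not apply.
Exception (b) does not apply: the General Clearance is not current.
Exception (c): the contract file was obtained under a confidentiality agreement; a current Category 4 Certificate is held; the contract file relates to a pending investigation — every condition holds. Turning to paragraphs (m)–(n): (m) operates against (c): a current Standing Registration is held. (n) is inapplicable (there is no Provisional Certificate in force), so (m) stands. So (c) is unavailable.
Exception (d) fails — assessed value is $135,000, not less than $134,000.
Exception (e) fails — the registered capacity is 3,550 units, short of 4,500 units.
Every exception is unavailable, so the rule governs.

Yes — the Dunmore Transit Authority must disclose the contract file.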